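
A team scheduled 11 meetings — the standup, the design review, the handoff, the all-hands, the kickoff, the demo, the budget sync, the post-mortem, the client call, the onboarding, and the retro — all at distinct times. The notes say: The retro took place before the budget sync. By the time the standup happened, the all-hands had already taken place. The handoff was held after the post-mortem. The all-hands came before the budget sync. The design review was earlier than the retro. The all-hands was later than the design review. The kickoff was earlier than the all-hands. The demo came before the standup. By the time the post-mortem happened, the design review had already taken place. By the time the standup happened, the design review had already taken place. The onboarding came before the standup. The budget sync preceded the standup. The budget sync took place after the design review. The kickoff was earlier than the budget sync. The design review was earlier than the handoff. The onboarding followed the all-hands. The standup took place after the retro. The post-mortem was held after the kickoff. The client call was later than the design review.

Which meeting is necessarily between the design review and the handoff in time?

Tracing the constraints gives the design review → the post-mortem → the handoff, so the post-mortem sits after the design review and before the handoff.
No other meeting is forced both after the design review and before the handoff.

the post-mortem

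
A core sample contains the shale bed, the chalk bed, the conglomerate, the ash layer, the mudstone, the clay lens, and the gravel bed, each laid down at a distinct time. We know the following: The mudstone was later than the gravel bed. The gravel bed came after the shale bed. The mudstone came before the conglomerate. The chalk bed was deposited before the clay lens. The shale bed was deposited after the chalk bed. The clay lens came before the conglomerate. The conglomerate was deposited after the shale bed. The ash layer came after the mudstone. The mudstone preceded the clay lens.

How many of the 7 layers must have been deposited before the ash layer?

4

Directly stated before the ash layer: the mudstone.
The chalk bed reaches the ash layer via the chalk bed → the shale bed → the gravel bed → the mudstone → the ash layer.
The gravel bed reaches the ash layer via the gravel bed → the mudstone → the ash layer.
The shale bed reaches the ash layer via the shale bed → the gravel bed → the mudstone → the ash layer.
No chain forces the conglomerate (or any of the others) ahead of the ash layer.
That's the chalk bed, the gravel bed, the mudstone, and the shale bed — 4 in all.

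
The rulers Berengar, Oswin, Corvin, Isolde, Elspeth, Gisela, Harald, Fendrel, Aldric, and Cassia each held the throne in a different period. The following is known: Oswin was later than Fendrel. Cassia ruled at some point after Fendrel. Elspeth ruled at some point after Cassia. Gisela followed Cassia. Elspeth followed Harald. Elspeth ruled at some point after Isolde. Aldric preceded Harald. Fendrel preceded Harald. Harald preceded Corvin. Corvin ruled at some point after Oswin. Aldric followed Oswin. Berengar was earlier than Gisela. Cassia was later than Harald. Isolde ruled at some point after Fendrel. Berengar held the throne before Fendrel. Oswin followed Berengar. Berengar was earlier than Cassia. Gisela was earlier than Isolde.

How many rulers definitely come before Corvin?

5

Directly stated before Corvin: Harald and Oswin.
Aldric reaches Corvin via Aldric → Harald → Corvin.
Berengar reaches Corvin via Berengar → Oswin → Corvin.
Fendrel reaches Corvin via Fendrel → Harald → Corvin.
No chain forces Isolde (or any of the others) ahead of Corvin.
That's Aldric, Berengar, Fendrel, Harald, and Oswin — 5 in all.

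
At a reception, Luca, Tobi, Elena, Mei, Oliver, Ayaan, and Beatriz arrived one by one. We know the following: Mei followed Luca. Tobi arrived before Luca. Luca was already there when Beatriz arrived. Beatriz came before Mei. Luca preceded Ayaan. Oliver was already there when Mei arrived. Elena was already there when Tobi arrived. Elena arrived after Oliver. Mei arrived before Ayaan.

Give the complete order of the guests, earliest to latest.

The constraints fix every adjacent pair, so only one ordering works:
Oliver → Elena → Tobi → Luca → Beatriz → Mei → Ayaan.

Oliver, Elena, Tobi, Luca, Beatriz, Mei, Ayaan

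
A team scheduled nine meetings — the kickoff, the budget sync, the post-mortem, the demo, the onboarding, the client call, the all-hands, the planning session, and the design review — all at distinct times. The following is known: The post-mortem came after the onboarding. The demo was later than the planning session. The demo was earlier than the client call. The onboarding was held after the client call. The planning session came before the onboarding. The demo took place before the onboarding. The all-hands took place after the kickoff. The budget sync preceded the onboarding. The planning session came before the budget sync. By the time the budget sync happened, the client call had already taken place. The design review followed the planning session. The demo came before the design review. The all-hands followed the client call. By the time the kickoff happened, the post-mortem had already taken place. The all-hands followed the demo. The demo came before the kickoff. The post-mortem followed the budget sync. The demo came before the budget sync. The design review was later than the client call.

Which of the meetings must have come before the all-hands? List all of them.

the budget sync, the client call, the demo, the kickoff, the onboarding, the planning session, the post-mortem

Directly stated before the all-hands: the client call, the demo, and the kickoff.
The budget sync reaches the all-hands via the budget sync → the post-mortem → the kickoff → the all-hands.
The onboarding reaches the all-hands via the onboarding → the post-mortem → the kickoff → the all-hands.
The planning session reaches the all-hands via the planning session → the demo → the all-hands.
Likewise the post-mortem reaches the all-hands by chaining the stated constraints.
No chain forces the design review ahead of the all-hands.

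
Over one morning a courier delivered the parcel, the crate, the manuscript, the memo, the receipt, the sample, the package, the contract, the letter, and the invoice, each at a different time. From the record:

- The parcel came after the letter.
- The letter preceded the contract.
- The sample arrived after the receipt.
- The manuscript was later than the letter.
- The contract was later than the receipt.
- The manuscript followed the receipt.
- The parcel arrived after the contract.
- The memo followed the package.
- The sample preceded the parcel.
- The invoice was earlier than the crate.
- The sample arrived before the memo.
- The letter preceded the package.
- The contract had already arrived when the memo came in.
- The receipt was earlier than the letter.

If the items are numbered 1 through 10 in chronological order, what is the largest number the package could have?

The package must come before the memo — 1 item forced after it.
Everything else can be placed before the package in some valid order, so the package can sit as late as position 10 − 1 = 9.

9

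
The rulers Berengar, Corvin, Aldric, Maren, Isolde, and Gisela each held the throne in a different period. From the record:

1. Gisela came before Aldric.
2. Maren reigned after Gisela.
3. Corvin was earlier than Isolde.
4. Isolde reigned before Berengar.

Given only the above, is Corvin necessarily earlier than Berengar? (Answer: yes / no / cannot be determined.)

Chain the constraints: Corvin → Isolde → Berengar. Each link is directly stated, so Corvin comes before Berengar.

yes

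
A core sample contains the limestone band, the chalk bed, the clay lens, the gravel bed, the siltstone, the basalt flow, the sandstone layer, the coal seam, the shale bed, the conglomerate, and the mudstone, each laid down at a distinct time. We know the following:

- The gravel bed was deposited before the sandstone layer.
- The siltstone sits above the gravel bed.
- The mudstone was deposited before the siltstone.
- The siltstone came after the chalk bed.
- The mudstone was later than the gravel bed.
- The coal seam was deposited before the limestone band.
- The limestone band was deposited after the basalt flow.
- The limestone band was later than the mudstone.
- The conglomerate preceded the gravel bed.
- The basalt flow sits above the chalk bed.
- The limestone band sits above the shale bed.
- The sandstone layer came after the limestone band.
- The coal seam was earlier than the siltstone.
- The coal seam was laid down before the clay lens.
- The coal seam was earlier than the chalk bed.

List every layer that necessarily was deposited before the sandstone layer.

the basalt flow, the chalk bed, the coal seam, the conglomerate, the gravel bed, the limestone band, the mudstone, the shale bed

Directly stated before the sandstone layer: the gravel bed and the limestone band.
The basalt flow reaches the sandstone layer via the basalt flow → the limestone band → the sandstone layer.
The chalk bed reaches the sandstone layer via the chalk bed → the basalt flow → the limestone band → the sandstone layer.
The coal seam reaches the sandstone layer via the coal seam → the limestone band → the sandstone layer.
Likewise the conglomerate, the mudstone, and the shale bed each reach the sandstone layer by chaining the stated constraints.
No chain forces the siltstone (or any of the others) ahead of the sandstone layer.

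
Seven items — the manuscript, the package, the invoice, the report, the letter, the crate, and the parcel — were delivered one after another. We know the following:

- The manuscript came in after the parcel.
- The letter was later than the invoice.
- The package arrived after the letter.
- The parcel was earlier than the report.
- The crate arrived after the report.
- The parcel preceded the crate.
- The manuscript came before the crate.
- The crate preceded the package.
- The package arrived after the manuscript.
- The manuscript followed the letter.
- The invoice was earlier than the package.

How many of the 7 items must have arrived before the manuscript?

3

Directly stated before the manuscript: the letter and the parcel.
The invoice reaches the manuscript via the invoice → the letter → the manuscript.
That's the invoice, the letter, and the parcel — 3 in all.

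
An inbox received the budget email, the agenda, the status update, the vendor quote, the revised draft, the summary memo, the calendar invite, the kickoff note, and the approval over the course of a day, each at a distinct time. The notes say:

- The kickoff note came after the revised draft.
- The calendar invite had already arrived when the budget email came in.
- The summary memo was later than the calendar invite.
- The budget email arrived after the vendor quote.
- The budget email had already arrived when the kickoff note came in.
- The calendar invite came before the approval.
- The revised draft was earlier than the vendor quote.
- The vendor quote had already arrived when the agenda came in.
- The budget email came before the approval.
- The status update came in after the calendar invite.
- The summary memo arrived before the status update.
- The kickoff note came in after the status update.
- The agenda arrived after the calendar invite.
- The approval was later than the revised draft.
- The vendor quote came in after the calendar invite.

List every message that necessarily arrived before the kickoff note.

the budget email, the calendar invite, the revised draft, the status update, the summary memo, the vendor quote

Directly stated before the kickoff note: the budget email, the revised draft, and the status update.
The calendar invite reaches the kickoff note via the calendar invite → the status update → the kickoff note.
The summary memo reaches the kickoff note via the summary memo → the status update → the kickoff note.
The vendor quote reaches the kickoff note via the vendor quote → the budget email → the kickoff note.
No chain forces the approval (or any of the others) ahead of the kickoff note.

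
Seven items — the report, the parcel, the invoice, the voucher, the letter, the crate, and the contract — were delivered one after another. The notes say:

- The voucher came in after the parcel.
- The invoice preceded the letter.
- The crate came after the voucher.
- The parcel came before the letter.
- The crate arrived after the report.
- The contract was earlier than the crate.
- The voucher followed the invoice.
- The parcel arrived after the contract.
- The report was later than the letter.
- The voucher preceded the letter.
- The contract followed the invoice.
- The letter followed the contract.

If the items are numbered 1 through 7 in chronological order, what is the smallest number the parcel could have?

3

The contract and the invoice must both come before the parcel — 2 forced predecessors.
Nothing else is forced ahead of the parcel, so its earliest slot is position 2 + 1 = 3.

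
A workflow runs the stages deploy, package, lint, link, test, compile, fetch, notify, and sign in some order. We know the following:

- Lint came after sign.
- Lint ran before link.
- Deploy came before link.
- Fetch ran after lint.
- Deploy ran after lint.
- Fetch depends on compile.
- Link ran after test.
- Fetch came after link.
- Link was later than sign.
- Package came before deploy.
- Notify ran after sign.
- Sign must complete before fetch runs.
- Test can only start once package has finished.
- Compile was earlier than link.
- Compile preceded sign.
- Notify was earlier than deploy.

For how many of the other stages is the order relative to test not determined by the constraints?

Forced before test: package; forced after test: fetch and link.
That leaves compile, deploy, lint, notify, and sign with no forced order relative to test — 5.

5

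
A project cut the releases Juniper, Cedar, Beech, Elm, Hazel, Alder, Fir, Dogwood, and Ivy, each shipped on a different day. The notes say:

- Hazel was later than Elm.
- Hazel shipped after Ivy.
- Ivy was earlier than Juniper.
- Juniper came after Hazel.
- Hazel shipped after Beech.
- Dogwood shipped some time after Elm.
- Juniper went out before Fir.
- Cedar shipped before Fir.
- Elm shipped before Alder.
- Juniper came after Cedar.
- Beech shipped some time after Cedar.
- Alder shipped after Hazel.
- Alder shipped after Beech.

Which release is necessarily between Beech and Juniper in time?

Hazel

Tracing the constraints gives Beech → Hazel → Juniper, so Hazel sits after Beech and before Juniper.
No other release is forced both after Beech and before Juniper.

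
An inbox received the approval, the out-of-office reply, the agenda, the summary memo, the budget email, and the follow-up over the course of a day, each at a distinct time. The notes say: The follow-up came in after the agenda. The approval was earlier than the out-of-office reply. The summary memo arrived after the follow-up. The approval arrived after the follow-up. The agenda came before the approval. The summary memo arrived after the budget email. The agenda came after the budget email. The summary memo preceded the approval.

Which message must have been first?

The budget email has a chain of constraints placing it before every other message, so the budget email must be first.

the budget email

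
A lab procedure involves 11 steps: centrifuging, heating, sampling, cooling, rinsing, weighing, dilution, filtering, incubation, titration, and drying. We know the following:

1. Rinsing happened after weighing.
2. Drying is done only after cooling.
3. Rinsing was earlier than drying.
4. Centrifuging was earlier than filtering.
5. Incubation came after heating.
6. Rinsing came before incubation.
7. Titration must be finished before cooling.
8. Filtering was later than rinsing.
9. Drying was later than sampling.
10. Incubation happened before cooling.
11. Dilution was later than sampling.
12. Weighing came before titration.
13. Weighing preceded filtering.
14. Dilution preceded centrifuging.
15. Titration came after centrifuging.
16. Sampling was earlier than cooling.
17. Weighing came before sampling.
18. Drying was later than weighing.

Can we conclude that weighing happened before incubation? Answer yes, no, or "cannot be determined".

Chain the constraints: weighing → rinsing → incubation. Each link is directly stated, so weighing comes before incubation.

yes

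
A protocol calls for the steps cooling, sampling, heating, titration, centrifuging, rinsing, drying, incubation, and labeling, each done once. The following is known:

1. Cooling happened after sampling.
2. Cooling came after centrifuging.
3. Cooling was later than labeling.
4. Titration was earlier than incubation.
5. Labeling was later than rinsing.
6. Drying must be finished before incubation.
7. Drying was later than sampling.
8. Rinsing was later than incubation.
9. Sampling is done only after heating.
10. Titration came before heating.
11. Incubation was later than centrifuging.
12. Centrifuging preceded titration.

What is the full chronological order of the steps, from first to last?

The constraints fix every adjacent pair, so only one ordering works:
centrifuging → titration → heating → sampling → drying → incubation → rinsing → labeling → cooling.

centrifuging, titration, heating, sampling, drying, incubation, rinsing, labeling, cooling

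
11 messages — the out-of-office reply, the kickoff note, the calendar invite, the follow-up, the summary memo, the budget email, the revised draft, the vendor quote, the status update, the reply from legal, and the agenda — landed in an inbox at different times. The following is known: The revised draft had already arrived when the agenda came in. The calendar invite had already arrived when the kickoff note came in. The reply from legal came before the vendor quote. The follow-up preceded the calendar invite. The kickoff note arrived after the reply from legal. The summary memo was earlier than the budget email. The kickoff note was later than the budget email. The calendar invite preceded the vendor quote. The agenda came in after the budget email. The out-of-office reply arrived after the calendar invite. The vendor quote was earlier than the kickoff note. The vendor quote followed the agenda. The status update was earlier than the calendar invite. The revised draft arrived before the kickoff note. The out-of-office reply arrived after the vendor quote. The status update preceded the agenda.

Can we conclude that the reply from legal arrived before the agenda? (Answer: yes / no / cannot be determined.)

cannot be determined

No chain of stated constraints runs from the reply from legal to the agenda, and none runs from the agenda to the reply from legal either.
So the relative order of the reply from legal and the agenda is not fixed by the given facts.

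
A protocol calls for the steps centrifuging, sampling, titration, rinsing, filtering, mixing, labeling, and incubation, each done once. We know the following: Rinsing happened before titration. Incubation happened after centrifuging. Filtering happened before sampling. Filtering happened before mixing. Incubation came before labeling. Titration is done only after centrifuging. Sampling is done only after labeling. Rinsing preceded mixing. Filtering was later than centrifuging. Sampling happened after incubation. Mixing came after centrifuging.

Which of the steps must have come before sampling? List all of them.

Directly stated before sampling: filtering, incubation, and labeling.
Centrifuging reaches sampling via centrifuging → filtering → sampling.
No chain forces titration (or any of the others) ahead of sampling.

centrifuging, filtering, incubation, labeling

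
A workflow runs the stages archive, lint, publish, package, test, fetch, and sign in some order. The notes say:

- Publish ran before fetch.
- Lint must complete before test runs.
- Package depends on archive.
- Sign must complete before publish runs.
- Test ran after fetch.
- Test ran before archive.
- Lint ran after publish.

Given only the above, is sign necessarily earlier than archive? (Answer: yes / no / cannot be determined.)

yes

Chain the constraints: sign → publish → fetch → test → archive. Each link is directly stated, so sign comes before archive.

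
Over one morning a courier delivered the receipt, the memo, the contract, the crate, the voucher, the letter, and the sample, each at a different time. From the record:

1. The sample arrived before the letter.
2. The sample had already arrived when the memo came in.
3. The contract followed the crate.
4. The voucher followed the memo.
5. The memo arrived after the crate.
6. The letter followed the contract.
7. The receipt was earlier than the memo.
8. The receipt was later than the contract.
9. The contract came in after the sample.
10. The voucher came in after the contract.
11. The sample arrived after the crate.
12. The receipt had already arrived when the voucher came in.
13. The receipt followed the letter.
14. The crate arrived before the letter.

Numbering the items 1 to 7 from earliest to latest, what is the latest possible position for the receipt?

The receipt must come before the memo and the voucher — 2 items forced after it.
Everything else can be placed before the receipt in some valid order, so the receipt can sit as late as position 7 − 2 = 5.

5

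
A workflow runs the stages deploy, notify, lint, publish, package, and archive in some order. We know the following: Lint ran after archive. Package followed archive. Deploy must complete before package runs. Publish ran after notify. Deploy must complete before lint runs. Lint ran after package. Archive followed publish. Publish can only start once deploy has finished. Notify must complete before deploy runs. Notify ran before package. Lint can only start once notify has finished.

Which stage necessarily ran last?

lint

Every other stage has a chain of constraints placing it before lint, so lint is last.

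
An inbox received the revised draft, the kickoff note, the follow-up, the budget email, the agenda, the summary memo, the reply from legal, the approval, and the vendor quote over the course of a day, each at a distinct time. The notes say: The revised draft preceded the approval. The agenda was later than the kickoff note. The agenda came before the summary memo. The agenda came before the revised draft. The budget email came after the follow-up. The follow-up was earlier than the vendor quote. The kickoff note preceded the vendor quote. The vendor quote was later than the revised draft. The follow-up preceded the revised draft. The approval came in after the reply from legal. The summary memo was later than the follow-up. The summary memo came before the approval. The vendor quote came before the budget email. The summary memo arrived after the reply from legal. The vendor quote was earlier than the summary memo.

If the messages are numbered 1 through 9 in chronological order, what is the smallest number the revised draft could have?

4

The agenda, the follow-up, and the kickoff note must all come before the revised draft — 3 forced predecessors.
Nothing else is forced ahead of the revised draft, so its earliest slot is position 3 + 1 = 4.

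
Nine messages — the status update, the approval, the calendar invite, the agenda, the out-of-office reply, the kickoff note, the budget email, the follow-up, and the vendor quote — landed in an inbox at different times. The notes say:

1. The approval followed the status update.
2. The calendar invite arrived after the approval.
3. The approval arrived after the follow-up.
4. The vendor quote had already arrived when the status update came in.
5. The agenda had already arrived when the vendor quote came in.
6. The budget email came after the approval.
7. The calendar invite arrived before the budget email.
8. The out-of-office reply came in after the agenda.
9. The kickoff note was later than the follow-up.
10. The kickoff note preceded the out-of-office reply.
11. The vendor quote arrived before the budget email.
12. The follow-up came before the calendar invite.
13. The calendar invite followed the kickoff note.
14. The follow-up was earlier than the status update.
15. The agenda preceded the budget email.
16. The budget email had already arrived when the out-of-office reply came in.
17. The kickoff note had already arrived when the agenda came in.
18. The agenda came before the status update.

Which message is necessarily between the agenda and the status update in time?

Tracing the constraints gives the agenda → the vendor quote → the status update, so the vendor quote sits after the agenda and before the status update.
No other message is forced both after the agenda and before the status update.

the vendor quote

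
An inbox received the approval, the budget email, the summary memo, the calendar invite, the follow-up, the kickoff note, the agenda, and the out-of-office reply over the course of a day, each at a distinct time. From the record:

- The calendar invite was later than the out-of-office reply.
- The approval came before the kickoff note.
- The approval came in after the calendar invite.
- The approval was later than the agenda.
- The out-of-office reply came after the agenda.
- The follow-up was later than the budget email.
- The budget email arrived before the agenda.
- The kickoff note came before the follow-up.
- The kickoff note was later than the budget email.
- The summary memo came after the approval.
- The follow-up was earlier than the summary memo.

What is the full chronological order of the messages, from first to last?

The constraints fix every adjacent pair, so only one ordering works:
the budget email → the agenda → the out-of-office reply → the calendar invite → the approval → the kickoff note → the follow-up → the summary memo.

the budget email, the agenda, the out-of-office reply, the calendar invite, the approval, the kickoff note, the follow-up, the summary memo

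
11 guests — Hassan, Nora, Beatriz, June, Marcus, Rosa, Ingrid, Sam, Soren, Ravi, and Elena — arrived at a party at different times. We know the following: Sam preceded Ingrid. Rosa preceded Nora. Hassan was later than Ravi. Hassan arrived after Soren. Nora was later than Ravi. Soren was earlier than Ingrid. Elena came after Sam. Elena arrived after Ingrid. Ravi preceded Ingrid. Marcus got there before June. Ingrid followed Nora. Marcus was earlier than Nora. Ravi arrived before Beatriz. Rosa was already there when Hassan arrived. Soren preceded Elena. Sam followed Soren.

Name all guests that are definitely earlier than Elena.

Ingrid, Marcus, Nora, Ravi, Rosa, Sam, Soren

Directly stated before Elena: Ingrid, Sam, and Soren.
Marcus reaches Elena via Marcus → Nora → Ingrid → Elena.
Nora reaches Elena via Nora → Ingrid → Elena.
Ravi reaches Elena via Ravi → Ingrid → Elena.
Likewise Rosa reaches Elena by chaining the stated constraints.
No chain forces Hassan (or any of the others) ahead of Elena.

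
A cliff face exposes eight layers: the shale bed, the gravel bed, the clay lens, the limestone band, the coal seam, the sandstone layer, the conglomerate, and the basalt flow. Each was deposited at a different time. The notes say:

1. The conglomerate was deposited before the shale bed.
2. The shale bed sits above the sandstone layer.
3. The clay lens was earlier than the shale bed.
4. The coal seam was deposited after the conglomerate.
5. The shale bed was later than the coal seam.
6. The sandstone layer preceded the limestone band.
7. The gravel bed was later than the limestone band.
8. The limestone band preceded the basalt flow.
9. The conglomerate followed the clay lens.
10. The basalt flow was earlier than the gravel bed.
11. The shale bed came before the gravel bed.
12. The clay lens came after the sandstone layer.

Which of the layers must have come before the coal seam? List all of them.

Directly stated before the coal seam: the conglomerate.
The clay lens reaches the coal seam via the clay lens → the conglomerate → the coal seam.
The sandstone layer reaches the coal seam via the sandstone layer → the clay lens → the conglomerate → the coal seam.

the clay lens, the conglomerate, the sandstone layer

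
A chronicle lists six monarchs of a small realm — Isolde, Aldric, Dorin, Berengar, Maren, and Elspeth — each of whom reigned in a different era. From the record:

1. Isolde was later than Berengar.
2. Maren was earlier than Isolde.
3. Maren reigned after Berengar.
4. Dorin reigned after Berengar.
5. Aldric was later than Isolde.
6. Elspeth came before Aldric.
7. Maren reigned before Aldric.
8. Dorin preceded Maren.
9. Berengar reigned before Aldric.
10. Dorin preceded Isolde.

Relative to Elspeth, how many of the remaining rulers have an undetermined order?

Forced after Elspeth: Aldric.
That leaves Berengar, Dorin, Isolde, and Maren with no forced order relative to Elspeth — 4.

4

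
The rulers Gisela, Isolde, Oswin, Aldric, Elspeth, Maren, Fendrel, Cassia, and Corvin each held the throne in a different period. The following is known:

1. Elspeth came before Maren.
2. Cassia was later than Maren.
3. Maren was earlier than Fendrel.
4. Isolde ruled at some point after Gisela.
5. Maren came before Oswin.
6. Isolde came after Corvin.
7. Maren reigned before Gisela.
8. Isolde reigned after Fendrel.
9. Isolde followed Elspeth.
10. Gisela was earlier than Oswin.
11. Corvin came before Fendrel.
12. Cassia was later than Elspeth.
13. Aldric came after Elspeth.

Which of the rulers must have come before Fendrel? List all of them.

Corvin, Elspeth, Maren

Directly stated before Fendrel: Corvin and Maren.
Elspeth reaches Fendrel via Elspeth → Maren → Fendrel.
No chain forces Aldric (or any of the others) ahead of Fendrel.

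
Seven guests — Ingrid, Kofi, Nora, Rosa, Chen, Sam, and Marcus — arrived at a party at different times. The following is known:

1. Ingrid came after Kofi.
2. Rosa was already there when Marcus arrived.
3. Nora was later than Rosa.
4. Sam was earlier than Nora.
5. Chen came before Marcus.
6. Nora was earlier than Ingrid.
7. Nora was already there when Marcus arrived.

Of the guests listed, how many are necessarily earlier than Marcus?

4

Directly stated before Marcus: Chen, Nora, and Rosa.
Sam reaches Marcus via Sam → Nora → Marcus.
That's Chen, Nora, Rosa, and Sam — 4 in all.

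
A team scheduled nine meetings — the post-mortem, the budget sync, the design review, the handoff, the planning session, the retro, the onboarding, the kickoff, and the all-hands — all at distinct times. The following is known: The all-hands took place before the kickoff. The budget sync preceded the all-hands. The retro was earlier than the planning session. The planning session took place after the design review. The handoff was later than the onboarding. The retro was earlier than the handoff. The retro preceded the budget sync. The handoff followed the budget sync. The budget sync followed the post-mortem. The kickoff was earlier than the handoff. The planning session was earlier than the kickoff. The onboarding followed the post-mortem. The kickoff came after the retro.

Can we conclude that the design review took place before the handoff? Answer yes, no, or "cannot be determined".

Chain the constraints: the design review → the planning session → the kickoff → the handoff. Each link is directly stated, so the design review comes before the handoff.

yes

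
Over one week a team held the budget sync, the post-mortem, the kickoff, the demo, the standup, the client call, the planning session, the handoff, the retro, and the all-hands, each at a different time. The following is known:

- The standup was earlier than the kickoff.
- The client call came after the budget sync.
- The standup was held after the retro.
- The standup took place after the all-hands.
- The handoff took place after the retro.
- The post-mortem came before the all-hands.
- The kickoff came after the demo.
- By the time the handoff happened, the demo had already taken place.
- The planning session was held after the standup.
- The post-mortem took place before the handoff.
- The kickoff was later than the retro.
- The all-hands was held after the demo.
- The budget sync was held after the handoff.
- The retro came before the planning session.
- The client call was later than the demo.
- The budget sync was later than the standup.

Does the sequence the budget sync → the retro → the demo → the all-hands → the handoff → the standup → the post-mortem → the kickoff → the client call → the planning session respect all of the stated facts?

no

The constraints require the standup before the budget sync, but in the proposed sequence the budget sync appears ahead of the standup. That one violation is enough.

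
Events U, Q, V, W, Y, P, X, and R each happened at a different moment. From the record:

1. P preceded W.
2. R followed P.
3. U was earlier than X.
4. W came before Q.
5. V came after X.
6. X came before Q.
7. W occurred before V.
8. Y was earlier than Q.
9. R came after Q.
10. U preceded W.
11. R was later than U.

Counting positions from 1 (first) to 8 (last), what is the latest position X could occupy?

5

X must come before Q, R, and V — 3 events forced after it.
Everything else can be placed before X in some valid order, so X can sit as late as position 8 − 3 = 5.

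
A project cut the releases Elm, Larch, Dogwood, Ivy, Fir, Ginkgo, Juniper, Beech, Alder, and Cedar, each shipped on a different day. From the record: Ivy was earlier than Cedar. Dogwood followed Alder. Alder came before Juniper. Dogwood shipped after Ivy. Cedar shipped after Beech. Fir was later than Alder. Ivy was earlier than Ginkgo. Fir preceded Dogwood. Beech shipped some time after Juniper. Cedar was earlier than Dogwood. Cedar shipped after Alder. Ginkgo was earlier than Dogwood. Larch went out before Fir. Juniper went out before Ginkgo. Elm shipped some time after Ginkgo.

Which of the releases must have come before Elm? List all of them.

Directly stated before Elm: Ginkgo.
Alder reaches Elm via Alder → Juniper → Ginkgo → Elm.
Ivy reaches Elm via Ivy → Ginkgo → Elm.
Juniper reaches Elm via Juniper → Ginkgo → Elm.
No chain forces Cedar (or any of the others) ahead of Elm.

Alder, Ginkgo, Ivy, Juniper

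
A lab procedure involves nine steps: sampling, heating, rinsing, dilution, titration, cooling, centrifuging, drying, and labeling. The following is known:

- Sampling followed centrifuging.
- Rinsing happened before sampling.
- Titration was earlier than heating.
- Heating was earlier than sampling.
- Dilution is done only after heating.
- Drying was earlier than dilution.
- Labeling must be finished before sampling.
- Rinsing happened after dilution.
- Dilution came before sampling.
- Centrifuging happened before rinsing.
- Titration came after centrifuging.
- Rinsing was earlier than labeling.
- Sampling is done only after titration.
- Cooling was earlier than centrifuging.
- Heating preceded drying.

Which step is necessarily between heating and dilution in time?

Tracing the constraints gives heating → drying → dilution, so drying sits after heating and before dilution.
No other step is forced both after heating and before dilution.

drying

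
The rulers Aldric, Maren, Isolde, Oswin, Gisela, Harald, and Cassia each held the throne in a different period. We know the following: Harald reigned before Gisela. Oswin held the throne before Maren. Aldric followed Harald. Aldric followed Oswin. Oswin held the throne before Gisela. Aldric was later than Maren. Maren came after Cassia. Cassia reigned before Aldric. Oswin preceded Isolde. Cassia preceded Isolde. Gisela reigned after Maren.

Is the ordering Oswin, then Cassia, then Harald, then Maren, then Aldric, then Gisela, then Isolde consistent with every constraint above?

Check each stated constraint against the proposed order — e.g. Cassia is ahead of Isolde; Oswin is ahead of Isolde. Every pair is in the required order; nothing is violated.

yes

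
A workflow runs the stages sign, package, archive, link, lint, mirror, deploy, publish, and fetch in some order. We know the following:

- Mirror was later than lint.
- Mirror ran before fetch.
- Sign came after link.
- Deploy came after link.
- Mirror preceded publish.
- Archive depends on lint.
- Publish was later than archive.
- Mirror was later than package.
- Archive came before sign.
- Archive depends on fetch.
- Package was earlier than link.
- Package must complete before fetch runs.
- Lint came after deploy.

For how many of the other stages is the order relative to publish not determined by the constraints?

1

Forced before publish: archive, deploy, fetch, link, lint, mirror, and package.
That leaves sign with no forced order relative to publish — 1.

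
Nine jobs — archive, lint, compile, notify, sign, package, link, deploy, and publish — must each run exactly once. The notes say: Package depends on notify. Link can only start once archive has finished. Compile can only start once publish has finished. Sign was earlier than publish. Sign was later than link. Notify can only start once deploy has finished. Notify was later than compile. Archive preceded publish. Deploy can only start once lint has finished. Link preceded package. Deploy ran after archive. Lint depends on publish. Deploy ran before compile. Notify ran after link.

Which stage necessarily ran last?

Every other stage has a chain of constraints placing it before package, so package is last.

package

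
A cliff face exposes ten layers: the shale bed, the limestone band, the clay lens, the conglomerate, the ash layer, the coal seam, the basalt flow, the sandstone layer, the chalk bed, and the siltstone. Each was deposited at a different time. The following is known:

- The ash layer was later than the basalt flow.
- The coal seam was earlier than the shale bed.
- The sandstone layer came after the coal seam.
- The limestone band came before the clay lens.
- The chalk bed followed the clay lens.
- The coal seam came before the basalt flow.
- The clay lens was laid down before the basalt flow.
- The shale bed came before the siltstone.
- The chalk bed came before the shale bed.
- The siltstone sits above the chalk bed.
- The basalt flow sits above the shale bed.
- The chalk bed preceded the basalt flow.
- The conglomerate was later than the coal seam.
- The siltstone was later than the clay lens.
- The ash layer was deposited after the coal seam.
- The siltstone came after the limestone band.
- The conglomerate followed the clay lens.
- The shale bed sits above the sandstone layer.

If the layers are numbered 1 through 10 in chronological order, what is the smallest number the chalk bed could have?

3

The clay lens and the limestone band must both come before the chalk bed — 2 forced predecessors.
Nothing else is forced ahead of the chalk bed, so its earliest slot is position 2 + 1 = 3.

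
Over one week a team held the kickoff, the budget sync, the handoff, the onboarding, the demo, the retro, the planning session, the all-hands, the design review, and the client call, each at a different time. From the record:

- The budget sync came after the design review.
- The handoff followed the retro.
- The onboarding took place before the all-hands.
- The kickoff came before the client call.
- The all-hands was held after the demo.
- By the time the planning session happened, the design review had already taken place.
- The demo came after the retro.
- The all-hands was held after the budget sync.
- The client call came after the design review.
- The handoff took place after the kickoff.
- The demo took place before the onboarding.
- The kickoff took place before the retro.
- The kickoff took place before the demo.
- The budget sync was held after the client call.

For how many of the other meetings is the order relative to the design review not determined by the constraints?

5

Forced after the design review: the all-hands, the budget sync, the client call, and the planning session.
That leaves the demo, the handoff, the kickoff, the onboarding, and the retro with no forced order relative to the design review — 5.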